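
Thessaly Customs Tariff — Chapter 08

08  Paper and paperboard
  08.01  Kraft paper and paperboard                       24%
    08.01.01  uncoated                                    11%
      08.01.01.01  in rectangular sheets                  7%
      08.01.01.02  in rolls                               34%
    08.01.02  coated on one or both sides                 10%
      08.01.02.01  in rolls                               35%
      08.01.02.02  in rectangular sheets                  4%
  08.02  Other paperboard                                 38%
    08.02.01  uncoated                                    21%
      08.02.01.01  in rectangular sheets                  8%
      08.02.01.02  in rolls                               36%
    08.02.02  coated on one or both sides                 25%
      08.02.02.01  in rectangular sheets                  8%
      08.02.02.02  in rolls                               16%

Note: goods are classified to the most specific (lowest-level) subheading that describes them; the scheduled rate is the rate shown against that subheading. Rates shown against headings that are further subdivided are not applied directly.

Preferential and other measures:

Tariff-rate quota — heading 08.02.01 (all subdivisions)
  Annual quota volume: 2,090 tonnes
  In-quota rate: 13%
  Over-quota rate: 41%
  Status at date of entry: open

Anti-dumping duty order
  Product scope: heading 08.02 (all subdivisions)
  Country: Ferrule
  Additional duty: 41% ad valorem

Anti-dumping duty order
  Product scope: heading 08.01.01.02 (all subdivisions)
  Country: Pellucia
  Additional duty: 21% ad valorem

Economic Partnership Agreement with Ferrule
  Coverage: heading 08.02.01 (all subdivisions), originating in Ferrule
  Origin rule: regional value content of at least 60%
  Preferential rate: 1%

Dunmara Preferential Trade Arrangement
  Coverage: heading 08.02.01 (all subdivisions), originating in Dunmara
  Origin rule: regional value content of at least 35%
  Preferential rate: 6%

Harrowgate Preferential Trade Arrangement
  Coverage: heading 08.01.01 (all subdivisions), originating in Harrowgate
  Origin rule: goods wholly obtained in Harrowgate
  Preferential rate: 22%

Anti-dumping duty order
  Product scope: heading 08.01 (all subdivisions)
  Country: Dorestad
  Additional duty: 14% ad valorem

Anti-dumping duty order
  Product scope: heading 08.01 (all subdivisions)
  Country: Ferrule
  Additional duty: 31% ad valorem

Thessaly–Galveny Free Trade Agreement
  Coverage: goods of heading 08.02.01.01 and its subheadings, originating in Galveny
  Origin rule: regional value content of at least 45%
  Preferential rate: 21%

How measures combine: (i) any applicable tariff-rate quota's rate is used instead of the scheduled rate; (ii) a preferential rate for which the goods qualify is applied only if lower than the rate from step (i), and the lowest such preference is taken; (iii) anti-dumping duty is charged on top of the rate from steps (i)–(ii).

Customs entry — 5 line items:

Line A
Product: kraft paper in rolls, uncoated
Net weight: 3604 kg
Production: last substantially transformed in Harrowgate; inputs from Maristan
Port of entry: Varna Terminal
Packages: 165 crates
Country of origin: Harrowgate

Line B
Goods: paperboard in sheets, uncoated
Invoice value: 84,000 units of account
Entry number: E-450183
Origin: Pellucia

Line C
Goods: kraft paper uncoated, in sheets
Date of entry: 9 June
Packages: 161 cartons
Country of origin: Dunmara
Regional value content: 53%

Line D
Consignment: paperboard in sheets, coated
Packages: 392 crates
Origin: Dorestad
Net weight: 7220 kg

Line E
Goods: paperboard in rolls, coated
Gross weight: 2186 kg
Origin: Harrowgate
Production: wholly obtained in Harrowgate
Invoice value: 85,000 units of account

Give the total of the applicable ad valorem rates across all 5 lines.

78%

Line A: kraft paper → 08.01; uncoated → 08.01.01; in rolls → 08.01.01.02. Scheduled 34%. Harrowgate agreement on 08.01.01: not wholly obtained. → 34%.
Line B: paperboard → 08.02; uncoated → 08.02.01; in sheets → 08.02.01.01. Scheduled 8%. quota on 08.02.01 open → in-quota 13%. → 13%.
Line C: kraft paper → 08.01; uncoated → 08.01.01; in sheets → 08.01.01.01. Scheduled 7%. Dunmara agreement on 08.02.01: 08.01.01.01 not covered. → 7%.
Line D: paperboard → 08.02; coated → 08.02.02; in sheets → 08.02.02.01. Scheduled 8%. No special measure applies. → 8%.
Line E: paperboard → 08.02; coated → 08.02.02; in rolls → 08.02.02.02. Scheduled 16%. Harrowgate agreement on 08.01.01: 08.02.02.02 not covered. → 16%.
Sum: 34% + 13% + 7% + 8% + 16% = 78%.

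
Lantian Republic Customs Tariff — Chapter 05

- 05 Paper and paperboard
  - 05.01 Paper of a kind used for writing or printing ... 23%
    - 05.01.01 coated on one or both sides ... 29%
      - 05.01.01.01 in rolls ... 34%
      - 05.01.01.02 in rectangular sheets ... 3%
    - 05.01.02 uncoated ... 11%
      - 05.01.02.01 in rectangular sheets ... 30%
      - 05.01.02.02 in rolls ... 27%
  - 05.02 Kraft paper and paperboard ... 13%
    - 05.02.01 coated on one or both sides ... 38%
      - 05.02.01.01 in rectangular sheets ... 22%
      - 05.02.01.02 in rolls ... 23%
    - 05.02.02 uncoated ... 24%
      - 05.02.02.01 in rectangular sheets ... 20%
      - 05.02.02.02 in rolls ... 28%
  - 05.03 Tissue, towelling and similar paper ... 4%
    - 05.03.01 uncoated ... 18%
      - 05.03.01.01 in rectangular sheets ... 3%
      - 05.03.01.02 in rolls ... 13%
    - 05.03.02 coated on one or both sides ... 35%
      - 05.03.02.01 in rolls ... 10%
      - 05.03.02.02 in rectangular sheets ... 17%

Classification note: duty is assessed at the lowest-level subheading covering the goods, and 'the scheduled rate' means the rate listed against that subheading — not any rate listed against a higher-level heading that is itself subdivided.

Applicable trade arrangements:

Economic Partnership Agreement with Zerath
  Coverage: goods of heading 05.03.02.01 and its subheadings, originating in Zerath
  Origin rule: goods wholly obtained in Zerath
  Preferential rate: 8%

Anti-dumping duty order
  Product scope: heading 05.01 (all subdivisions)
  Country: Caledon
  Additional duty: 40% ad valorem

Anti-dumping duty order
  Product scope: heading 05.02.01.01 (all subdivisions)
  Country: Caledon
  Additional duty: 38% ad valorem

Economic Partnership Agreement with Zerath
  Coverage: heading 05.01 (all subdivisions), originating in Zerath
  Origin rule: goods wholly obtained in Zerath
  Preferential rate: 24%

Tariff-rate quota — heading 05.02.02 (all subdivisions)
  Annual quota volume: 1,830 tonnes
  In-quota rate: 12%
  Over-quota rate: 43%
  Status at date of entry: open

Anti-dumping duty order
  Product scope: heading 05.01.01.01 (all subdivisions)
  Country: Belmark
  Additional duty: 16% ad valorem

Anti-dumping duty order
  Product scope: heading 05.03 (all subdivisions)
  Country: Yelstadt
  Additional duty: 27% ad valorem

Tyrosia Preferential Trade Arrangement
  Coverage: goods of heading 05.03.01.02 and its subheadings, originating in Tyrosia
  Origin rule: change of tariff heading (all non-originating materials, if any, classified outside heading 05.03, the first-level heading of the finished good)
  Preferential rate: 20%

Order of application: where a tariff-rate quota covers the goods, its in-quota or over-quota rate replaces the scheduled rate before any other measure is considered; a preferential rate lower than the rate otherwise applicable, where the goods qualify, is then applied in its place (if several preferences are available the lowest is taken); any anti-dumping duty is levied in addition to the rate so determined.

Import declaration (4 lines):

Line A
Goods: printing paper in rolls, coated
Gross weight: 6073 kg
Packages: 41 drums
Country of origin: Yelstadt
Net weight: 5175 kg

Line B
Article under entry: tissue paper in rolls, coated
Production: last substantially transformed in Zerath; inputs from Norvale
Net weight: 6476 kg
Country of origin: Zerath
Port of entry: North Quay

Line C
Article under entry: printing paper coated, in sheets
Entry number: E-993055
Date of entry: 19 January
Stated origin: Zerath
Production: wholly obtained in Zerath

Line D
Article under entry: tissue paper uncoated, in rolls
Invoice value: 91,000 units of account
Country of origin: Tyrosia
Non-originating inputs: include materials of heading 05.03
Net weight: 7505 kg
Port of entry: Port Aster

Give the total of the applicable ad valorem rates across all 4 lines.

60%

Line A: printing paper → 05.01; coated → 05.01.01; in rolls → 05.01.01.01. Scheduled 34%. No special measure applies. → 34%.
Line B: tissue paper → 05.03; coated → 05.03.02; in rolls → 05.03.02.01. Scheduled 10%. Zerath agreement on 05.03.02.01: not wholly obtained; Zerath agreement on 05.01: 05.03.02.01 not covered. → 10%.
Line C: printing paper → 05.01; coated → 05.01.01; in sheets → 05.01.01.02. Scheduled 3%. Zerath agreement on 05.03.02.01: 05.01.01.02 not covered; Zerath agreement on 05.01: wholly obtained → 24% available; preference 24% not lower than 3% → no reduction. → 3%.
Line D: tissue paper → 05.03; uncoated → 05.03.01; in rolls → 05.03.01.02. Scheduled 13%. Tyrosia agreement on 05.03.01.02: CTH not met. → 13%.
Sum: 34% + 10% + 3% + 13% = 60%.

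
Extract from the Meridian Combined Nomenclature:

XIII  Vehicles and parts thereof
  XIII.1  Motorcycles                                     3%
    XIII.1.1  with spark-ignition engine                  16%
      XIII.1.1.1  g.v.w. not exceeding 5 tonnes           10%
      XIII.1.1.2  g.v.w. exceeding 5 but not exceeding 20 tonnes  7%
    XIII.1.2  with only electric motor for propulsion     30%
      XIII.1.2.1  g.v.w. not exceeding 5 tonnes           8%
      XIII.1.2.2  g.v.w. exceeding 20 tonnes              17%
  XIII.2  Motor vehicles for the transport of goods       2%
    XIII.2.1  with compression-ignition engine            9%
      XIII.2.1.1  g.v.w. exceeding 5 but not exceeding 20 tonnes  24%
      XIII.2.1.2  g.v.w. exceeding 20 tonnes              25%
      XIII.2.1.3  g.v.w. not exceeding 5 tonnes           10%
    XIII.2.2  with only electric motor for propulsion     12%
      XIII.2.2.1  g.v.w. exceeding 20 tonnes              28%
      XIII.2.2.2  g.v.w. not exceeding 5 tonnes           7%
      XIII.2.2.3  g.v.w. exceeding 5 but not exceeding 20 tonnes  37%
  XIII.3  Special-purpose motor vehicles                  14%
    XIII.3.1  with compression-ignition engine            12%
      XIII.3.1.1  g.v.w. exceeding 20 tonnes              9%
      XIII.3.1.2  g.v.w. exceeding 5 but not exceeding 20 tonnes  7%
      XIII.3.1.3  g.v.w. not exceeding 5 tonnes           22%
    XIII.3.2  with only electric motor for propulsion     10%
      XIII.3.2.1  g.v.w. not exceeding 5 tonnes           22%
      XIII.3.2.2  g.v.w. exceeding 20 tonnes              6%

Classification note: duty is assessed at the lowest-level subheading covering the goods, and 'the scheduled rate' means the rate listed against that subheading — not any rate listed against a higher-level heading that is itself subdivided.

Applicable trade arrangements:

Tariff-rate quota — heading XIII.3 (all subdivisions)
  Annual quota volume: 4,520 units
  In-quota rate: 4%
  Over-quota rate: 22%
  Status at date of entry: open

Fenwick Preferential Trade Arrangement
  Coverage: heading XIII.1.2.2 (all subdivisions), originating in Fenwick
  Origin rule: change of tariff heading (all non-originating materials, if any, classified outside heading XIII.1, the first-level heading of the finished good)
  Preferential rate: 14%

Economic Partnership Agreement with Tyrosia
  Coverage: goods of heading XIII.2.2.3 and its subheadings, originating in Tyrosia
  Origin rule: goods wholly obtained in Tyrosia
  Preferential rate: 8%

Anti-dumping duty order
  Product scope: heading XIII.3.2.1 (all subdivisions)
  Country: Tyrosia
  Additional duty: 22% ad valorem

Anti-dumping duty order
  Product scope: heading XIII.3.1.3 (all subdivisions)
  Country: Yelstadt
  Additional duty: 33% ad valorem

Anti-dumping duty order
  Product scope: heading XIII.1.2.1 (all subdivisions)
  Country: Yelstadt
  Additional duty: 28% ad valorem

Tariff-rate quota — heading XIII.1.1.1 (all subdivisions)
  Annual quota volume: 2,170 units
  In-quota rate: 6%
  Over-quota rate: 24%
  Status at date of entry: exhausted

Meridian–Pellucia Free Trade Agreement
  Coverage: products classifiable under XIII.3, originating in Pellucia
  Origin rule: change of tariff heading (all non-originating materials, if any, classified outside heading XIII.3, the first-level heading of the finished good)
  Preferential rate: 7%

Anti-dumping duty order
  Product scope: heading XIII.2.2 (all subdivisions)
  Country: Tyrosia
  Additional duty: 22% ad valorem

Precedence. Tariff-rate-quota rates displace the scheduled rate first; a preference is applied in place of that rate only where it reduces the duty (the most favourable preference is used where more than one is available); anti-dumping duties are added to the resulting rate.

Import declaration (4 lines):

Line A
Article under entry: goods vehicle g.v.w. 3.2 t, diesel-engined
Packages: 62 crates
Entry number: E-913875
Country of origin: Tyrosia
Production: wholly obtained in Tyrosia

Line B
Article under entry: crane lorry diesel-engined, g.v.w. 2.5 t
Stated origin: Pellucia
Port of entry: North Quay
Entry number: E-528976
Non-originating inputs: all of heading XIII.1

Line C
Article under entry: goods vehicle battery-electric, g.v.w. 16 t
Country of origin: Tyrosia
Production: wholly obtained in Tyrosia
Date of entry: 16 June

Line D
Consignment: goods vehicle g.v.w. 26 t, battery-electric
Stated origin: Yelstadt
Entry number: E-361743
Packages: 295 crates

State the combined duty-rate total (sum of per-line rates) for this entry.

72%

Line A: goods vehicle → XIII.2; diesel-engined → XIII.2.1; g.v.w. 3.2 t → XIII.2.1.3. Scheduled 10%. Tyrosia agreement on XIII.2.2.3: XIII.2.1.3 not covered. → 10%.
Line B: crane lorry → XIII.3; diesel-engined → XIII.3.1; g.v.w. 2.5 t → XIII.3.1.3. Scheduled 22%. quota on XIII.3 open → in-quota 4%; Pellucia agreement on XIII.3: CTH met → 7% available; preference 7% not lower than 4% → no reduction. → 4%.
Line C: goods vehicle → XIII.2; battery-electric → XIII.2.2; g.v.w. 16 t → XIII.2.2.3. Scheduled 37%. Tyrosia agreement on XIII.2.2.3: wholly obtained → 8% available; preferential 8%; anti-dumping (Tyrosia, XIII.2.2): +22%; total 8% + 22% = 30%. → 30%.
Line D: goods vehicle → XIII.2; battery-electric → XIII.2.2; g.v.w. 26 t → XIII.2.2.1. Scheduled 28%. No special measure applies. → 28%.
Sum: 10% + 4% + 30% + 28% = 72%.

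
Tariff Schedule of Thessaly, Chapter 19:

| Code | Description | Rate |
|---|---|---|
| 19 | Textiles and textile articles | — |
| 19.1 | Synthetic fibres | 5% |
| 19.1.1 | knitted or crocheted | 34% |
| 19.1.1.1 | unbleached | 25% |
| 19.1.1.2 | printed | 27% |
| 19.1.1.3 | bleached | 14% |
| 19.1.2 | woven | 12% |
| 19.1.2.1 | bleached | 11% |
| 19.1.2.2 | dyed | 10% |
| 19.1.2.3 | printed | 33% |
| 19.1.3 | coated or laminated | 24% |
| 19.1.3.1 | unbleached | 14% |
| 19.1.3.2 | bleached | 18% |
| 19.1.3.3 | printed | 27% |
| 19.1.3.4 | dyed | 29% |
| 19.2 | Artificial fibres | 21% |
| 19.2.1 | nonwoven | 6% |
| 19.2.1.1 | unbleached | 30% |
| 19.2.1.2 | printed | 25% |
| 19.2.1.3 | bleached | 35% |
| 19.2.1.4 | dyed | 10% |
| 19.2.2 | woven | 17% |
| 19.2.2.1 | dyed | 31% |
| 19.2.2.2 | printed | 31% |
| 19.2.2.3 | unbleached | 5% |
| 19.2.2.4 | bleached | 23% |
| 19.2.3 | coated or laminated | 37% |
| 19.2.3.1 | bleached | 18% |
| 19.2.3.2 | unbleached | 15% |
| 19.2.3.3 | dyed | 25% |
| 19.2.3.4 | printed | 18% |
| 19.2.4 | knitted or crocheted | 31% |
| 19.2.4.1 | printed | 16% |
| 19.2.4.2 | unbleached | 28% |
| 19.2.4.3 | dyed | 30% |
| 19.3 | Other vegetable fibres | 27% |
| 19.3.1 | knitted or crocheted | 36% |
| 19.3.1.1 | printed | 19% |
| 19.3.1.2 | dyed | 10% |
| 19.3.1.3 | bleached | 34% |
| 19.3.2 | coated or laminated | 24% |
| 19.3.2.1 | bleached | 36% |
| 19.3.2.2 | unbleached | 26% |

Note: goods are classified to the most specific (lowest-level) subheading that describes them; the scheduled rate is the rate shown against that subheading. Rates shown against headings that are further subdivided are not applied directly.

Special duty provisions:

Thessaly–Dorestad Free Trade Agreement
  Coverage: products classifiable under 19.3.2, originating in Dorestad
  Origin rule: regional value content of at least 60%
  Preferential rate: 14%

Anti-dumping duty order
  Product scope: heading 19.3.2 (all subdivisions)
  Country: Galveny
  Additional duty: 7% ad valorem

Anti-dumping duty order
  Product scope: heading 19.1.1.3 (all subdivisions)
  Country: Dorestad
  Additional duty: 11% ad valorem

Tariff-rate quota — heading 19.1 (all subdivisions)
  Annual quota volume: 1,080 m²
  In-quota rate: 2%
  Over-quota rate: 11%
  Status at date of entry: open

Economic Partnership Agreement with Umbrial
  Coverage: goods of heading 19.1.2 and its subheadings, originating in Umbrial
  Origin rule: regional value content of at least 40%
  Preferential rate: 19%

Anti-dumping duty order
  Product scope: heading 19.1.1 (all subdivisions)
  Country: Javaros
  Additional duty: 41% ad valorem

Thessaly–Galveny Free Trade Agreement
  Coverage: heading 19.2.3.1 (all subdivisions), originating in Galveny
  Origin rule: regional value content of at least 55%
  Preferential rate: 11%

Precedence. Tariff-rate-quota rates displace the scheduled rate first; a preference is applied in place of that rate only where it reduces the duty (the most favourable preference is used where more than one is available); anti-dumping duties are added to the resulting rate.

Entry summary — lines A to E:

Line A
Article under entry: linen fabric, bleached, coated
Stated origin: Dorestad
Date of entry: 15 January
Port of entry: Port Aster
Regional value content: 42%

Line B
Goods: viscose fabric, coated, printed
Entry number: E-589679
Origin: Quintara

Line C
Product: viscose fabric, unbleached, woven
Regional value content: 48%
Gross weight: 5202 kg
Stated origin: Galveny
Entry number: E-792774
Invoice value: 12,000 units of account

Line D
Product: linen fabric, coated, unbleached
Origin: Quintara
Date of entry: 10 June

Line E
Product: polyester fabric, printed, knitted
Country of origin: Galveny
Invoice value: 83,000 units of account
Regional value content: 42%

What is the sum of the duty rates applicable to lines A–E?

Line A: linen → 19.3; coated → 19.3.2; bleached → 19.3.2.1. Scheduled 36%. Dorestad agreement on 19.3.2: RVC < 60%. → 36%.
Line B: viscose → 19.2; coated → 19.2.3; printed → 19.2.3.4. Scheduled 18%. No special measure applies. → 18%.
Line C: viscose → 19.2; woven → 19.2.2; unbleached → 19.2.2.3. Scheduled 5%. Galveny agreement on 19.2.3.1: 19.2.2.3 not covered. → 5%.
Line D: linen → 19.3; coated → 19.3.2; unbleached → 19.3.2.2. Scheduled 26%. No special measure applies. → 26%.
Line E: polyester → 19.1; knitted → 19.1.1; printed → 19.1.1.2. Scheduled 27%. quota on 19.1 open → in-quota 2%; Galveny agreement on 19.2.3.1: 19.1.1.2 not covered. → 2%.
Sum: 36% + 18% + 5% + 26% + 2% = 87%.

87%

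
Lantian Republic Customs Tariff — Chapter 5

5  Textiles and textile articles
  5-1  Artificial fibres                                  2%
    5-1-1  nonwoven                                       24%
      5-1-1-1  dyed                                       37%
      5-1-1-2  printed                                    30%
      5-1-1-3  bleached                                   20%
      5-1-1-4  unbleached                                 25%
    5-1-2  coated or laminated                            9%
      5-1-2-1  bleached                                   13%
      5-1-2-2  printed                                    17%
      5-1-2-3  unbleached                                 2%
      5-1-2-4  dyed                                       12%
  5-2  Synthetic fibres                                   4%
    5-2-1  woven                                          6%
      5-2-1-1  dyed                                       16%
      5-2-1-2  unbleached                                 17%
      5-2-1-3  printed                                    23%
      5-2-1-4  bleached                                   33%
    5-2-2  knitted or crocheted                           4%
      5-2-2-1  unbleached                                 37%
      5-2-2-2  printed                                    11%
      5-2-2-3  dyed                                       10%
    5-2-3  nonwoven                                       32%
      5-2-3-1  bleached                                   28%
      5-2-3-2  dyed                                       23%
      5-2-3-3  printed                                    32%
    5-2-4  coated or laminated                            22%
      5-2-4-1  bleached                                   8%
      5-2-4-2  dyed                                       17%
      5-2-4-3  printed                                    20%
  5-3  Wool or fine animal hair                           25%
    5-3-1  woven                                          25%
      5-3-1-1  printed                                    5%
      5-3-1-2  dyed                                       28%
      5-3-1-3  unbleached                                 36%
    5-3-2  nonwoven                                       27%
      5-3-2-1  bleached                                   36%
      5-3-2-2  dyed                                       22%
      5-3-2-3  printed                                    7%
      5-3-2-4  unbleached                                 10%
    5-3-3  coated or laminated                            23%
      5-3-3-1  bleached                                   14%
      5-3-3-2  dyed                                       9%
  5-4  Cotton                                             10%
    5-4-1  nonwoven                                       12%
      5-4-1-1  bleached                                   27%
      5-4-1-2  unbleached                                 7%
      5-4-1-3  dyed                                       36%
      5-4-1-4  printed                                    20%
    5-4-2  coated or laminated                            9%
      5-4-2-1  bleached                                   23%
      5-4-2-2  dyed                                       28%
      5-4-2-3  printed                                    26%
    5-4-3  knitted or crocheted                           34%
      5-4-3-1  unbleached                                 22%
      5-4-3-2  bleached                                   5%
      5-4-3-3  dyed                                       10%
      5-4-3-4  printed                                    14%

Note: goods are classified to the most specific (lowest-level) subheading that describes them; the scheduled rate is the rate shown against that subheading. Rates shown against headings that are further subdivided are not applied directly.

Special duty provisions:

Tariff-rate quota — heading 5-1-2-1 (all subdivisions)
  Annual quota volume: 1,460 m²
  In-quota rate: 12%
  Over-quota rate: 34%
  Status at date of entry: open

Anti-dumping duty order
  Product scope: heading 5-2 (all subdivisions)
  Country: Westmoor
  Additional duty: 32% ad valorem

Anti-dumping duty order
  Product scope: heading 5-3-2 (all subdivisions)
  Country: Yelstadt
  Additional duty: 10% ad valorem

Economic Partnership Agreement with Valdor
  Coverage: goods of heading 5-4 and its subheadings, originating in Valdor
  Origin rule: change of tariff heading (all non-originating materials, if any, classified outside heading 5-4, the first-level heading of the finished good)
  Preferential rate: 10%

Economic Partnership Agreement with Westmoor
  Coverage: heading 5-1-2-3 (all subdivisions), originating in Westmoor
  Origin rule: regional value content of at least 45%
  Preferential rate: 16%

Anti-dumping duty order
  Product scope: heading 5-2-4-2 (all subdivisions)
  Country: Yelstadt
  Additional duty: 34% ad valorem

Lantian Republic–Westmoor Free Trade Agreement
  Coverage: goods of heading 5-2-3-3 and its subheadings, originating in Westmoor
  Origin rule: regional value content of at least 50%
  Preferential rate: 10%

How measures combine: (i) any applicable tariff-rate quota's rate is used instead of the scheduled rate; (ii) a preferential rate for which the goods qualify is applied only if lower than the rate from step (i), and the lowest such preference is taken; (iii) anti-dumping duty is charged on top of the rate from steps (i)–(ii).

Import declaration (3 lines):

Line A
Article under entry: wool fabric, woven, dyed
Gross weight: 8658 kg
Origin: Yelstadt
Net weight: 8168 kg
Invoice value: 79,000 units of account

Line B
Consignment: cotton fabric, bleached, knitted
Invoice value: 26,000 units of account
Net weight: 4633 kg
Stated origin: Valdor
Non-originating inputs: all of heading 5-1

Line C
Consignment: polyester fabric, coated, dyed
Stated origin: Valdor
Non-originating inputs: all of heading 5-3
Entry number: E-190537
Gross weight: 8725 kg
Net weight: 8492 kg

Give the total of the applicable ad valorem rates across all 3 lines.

Line A: wool → 5-3; woven → 5-3-1; dyed → 5-3-1-2. Scheduled 28%. No special measure applies. → 28%.
Line B: cotton → 5-4; knitted → 5-4-3; bleached → 5-4-3-2. Scheduled 5%. Valdor agreement on 5-4: CTH met → 10% available; preference 10% not lower than 5% → no reduction. → 5%.
Line C: polyester → 5-2; coated → 5-2-4; dyed → 5-2-4-2. Scheduled 17%. Valdor agreement on 5-4: 5-2-4-2 not covered. → 17%.
Sum: 28% + 5% + 17% = 50%.

50%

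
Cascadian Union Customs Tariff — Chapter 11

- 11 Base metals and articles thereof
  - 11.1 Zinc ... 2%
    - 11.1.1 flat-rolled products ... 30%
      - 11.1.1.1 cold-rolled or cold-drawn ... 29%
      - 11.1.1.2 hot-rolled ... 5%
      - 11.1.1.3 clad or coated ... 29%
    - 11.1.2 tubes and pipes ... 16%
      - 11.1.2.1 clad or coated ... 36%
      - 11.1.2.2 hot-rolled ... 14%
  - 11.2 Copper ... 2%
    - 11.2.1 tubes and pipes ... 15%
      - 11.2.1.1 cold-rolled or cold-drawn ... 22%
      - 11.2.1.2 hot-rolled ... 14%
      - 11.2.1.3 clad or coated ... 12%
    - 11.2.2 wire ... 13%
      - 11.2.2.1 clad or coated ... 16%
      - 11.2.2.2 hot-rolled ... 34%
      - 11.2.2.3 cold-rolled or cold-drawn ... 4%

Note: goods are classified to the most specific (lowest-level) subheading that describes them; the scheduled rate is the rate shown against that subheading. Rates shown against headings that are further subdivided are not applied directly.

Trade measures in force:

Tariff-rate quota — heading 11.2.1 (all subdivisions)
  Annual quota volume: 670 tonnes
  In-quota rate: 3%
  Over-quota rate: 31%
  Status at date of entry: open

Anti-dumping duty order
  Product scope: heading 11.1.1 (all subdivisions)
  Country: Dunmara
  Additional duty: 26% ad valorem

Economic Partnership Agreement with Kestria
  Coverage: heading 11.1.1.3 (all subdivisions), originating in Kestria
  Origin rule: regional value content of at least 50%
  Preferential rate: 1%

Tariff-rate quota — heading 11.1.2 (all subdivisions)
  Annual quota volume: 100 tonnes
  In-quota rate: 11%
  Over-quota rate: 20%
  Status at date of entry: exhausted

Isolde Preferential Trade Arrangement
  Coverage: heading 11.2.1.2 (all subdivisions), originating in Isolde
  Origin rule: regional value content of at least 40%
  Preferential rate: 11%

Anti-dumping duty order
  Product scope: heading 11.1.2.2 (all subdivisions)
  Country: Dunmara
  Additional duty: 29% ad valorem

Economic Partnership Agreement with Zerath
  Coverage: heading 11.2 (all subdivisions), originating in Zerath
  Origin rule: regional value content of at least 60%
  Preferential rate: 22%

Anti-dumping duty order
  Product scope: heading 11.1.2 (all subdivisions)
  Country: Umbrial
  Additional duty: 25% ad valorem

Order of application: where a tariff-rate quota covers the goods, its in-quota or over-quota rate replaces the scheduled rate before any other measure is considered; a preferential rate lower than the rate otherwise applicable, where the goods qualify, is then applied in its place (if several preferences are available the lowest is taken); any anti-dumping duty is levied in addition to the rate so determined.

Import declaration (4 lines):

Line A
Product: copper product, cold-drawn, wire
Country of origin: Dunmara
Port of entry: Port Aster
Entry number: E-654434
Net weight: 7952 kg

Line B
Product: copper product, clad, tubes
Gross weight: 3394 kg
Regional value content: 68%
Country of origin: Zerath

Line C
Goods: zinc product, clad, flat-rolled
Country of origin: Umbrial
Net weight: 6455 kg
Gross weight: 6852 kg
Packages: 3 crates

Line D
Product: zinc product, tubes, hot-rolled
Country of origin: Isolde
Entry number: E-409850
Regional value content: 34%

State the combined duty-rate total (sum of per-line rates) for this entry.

56%

Line A: copper → 11.2; wire → 11.2.2; cold-drawn → 11.2.2.3. Scheduled 4%. No special measure applies. → 4%.
Line B: copper → 11.2; tubes → 11.2.1; clad → 11.2.1.3. Scheduled 12%. quota on 11.2.1 open → in-quota 3%; Zerath agreement on 11.2: RVC ≥ 60% → 22% available; preference 22% not lower than 3% → no reduction. → 3%.
Line C: zinc → 11.1; flat-rolled → 11.1.1; clad → 11.1.1.3. Scheduled 29%. No special measure applies. → 29%.
Line D: zinc → 11.1; tubes → 11.1.2; hot-rolled → 11.1.2.2. Scheduled 14%. quota on 11.1.2 exhausted → over-quota 20%; Isolde agreement on 11.2.1.2: 11.1.2.2 not covered. → 20%.
Sum: 4% + 3% + 29% + 20% = 56%.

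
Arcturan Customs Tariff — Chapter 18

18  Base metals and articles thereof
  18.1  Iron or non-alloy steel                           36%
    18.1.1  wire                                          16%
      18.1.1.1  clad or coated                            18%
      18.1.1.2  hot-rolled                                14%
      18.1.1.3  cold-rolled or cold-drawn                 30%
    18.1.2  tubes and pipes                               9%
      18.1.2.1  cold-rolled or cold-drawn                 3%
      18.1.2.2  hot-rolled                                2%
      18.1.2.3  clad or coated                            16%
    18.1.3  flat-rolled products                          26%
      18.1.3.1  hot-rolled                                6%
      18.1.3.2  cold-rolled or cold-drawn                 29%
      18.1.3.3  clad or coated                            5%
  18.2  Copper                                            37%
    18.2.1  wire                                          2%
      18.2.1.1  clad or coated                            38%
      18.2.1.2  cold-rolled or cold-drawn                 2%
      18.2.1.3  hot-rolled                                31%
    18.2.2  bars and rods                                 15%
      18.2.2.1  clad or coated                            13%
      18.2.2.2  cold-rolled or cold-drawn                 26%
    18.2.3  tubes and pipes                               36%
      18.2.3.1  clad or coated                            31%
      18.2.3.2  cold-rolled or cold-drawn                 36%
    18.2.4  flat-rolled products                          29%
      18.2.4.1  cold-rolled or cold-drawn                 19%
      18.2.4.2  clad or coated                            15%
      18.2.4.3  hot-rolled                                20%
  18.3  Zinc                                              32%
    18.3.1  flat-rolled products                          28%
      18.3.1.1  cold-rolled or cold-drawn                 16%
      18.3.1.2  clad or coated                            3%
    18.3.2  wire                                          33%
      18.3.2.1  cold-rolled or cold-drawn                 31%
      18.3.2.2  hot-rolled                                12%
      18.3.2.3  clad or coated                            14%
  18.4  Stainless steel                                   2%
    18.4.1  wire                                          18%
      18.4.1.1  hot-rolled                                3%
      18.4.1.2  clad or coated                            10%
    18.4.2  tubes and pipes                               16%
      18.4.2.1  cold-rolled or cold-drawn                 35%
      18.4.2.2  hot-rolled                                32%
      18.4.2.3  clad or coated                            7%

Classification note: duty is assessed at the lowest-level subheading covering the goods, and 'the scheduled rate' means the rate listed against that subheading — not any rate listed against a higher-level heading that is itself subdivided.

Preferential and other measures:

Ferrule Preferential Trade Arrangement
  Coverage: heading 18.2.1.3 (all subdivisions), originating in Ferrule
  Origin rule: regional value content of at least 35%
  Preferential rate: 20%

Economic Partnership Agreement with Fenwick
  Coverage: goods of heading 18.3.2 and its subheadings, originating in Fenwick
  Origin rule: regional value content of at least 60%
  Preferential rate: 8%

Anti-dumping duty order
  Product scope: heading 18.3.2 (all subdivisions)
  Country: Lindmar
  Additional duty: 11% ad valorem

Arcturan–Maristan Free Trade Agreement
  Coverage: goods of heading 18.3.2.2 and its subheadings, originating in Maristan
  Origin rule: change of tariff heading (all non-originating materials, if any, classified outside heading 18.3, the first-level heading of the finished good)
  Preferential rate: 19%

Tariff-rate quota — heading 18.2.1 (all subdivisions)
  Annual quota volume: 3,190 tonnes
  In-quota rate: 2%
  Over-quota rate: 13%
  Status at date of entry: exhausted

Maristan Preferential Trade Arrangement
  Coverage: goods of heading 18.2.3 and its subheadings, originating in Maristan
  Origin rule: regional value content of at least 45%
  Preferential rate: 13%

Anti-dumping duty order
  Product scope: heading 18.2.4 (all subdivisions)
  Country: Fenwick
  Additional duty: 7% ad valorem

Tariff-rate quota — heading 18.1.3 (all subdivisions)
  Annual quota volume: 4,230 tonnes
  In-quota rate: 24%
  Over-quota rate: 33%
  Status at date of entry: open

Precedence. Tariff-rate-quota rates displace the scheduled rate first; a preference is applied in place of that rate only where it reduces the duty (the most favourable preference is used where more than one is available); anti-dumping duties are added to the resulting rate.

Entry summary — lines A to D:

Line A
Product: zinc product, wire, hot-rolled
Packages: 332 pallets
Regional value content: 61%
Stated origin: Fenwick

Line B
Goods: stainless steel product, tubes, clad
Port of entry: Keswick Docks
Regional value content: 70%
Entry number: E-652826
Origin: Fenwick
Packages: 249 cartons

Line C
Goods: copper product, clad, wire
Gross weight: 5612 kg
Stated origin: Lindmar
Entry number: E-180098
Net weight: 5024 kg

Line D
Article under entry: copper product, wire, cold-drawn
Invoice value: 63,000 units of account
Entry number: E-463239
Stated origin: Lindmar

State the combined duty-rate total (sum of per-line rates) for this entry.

Line A: zinc → 18.3; wire → 18.3.2; hot-rolled → 18.3.2.2. Scheduled 12%. Fenwick agreement on 18.3.2: RVC ≥ 60% → 8% available; preferential 8%. → 8%.
Line B: stainless steel → 18.4; tubes → 18.4.2; clad → 18.4.2.3. Scheduled 7%. Fenwick agreement on 18.3.2: 18.4.2.3 not covered. → 7%.
Line C: copper → 18.2; wire → 18.2.1; clad → 18.2.1.1. Scheduled 38%. quota on 18.2.1 exhausted → over-quota 13%. → 13%.
Line D: copper → 18.2; wire → 18.2.1; cold-drawn → 18.2.1.2. Scheduled 2%. quota on 18.2.1 exhausted → over-quota 13%. → 13%.
Sum: 8% + 7% + 13% + 13% = 41%.

41%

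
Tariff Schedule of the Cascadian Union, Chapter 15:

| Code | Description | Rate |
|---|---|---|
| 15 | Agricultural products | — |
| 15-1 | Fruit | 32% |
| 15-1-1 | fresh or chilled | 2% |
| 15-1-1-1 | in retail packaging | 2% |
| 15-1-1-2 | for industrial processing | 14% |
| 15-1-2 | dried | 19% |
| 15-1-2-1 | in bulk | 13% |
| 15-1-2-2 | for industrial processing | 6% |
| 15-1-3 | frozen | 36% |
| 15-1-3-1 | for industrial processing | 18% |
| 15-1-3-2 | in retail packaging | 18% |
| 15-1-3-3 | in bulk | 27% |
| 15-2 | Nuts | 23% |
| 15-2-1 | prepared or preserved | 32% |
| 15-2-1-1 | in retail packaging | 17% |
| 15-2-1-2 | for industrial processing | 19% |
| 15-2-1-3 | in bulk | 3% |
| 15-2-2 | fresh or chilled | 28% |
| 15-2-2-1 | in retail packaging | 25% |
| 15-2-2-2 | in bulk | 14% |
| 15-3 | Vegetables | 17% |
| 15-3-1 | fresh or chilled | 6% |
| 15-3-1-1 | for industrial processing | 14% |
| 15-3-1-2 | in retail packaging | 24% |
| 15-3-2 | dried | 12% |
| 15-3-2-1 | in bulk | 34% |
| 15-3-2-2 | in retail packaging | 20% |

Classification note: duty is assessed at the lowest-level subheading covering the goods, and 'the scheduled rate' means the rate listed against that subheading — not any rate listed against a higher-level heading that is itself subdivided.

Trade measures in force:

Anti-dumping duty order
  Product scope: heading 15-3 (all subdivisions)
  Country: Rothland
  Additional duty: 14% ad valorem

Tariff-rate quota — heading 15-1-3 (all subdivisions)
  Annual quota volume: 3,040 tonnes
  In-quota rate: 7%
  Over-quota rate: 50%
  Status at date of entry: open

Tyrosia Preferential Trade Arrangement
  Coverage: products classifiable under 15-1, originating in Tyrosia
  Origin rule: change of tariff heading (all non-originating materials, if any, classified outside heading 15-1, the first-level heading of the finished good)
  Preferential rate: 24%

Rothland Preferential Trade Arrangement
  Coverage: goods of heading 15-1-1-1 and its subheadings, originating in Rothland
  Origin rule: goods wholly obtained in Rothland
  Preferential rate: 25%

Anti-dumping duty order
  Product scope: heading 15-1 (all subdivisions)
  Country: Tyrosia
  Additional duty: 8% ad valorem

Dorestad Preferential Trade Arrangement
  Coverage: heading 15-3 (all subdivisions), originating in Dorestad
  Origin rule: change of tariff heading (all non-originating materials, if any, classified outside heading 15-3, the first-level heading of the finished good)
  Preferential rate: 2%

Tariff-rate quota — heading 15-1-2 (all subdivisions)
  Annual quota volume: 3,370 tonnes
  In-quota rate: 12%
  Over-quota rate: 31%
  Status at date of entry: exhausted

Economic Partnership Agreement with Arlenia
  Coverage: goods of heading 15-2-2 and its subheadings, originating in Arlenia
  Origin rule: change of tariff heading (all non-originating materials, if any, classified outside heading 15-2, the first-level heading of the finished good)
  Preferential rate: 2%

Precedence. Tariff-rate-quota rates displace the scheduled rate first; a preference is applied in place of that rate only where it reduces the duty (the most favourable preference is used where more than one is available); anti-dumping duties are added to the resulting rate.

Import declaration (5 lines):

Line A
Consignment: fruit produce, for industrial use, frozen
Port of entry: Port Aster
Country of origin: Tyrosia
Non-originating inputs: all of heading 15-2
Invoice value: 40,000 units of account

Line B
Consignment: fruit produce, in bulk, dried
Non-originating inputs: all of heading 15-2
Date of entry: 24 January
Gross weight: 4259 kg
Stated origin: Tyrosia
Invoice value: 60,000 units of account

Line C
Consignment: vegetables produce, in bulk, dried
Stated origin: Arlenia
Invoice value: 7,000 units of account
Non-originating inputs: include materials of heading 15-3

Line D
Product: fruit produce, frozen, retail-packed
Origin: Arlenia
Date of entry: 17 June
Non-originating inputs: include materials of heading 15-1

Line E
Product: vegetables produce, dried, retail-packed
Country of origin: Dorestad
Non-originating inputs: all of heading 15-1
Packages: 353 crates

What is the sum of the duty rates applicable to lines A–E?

Line A: fruit → 15-1; frozen → 15-1-3; for industrial use → 15-1-3-1. Scheduled 18%. quota on 15-1-3 open → in-quota 7%; Tyrosia agreement on 15-1: CTH met → 24% available; preference 24% not lower than 7% → no reduction; anti-dumping (Tyrosia, 15-1): +8%; total 7% + 8% = 15%. → 15%.
Line B: fruit → 15-1; dried → 15-1-2; in bulk → 15-1-2-1. Scheduled 13%. quota on 15-1-2 exhausted → over-quota 31%; Tyrosia agreement on 15-1: CTH met → 24% available; preferential 24%; anti-dumping (Tyrosia, 15-1): +8%; total 24% + 8% = 32%. → 32%.
Line C: vegetables → 15-3; dried → 15-3-2; in bulk → 15-3-2-1. Scheduled 34%. Arlenia agreement on 15-2-2: 15-3-2-1 not covered. → 34%.
Line D: fruit → 15-1; frozen → 15-1-3; retail-packed → 15-1-3-2. Scheduled 18%. quota on 15-1-3 open → in-quota 7%; Arlenia agreement on 15-2-2: 15-1-3-2 not covered. → 7%.
Line E: vegetables → 15-3; dried → 15-3-2; retail-packed → 15-3-2-2. Scheduled 20%. Dorestad agreement on 15-3: CTH met → 2% available; preferential 2%. → 2%.
Sum: 15% + 32% + 34% + 7% + 2% = 90%.

90%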